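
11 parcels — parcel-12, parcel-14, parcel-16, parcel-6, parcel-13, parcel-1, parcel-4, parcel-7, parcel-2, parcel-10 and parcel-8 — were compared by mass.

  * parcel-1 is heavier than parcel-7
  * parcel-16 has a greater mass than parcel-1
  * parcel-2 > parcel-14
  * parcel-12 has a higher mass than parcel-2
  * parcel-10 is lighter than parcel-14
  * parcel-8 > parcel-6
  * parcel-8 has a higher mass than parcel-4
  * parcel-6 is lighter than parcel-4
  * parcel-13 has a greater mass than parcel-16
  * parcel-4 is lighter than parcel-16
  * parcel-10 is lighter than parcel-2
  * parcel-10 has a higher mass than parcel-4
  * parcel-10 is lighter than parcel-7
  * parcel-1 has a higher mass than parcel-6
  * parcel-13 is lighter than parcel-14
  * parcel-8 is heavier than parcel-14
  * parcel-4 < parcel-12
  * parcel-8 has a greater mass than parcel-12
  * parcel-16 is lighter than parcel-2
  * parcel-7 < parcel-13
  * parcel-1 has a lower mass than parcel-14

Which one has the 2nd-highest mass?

Piecing the relations together gives one ordering: parcel-6 < parcel-4 < parcel-10 < parcel-7 < parcel-1 < parcel-16 < parcel-13 < parcel-14 < parcel-2 < parcel-12 < parcel-8.
The 2nd largest is parcel-12.

parcel-12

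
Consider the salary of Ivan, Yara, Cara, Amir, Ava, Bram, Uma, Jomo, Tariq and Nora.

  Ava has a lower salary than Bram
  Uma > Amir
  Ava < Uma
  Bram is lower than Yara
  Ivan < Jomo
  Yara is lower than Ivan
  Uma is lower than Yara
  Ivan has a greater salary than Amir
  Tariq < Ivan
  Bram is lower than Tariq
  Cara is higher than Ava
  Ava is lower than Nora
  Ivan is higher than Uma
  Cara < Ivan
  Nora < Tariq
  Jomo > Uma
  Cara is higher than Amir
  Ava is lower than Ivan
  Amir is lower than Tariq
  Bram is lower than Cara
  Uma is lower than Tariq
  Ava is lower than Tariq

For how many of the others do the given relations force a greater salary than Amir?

From Amir the given relations immediately reach Uma, Cara, Tariq, Ivan.
From those, Yara, Jomo — 6 in total.
Nothing else is reachable above Amir; 6 in all.

6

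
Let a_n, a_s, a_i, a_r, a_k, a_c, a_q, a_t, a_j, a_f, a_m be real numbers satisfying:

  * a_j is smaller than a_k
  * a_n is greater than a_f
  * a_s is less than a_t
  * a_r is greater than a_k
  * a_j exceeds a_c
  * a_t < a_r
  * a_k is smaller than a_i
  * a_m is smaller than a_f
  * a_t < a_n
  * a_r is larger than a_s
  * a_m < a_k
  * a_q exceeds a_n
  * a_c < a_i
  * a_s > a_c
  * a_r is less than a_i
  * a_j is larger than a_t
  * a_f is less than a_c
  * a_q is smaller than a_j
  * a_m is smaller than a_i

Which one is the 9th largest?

Piecing the relations together gives one ordering: a_m < a_f < a_c < a_s < a_t < a_n < a_q < a_j < a_k < a_r < a_i.
Counting 9 from the largest end gives a_c.

a_c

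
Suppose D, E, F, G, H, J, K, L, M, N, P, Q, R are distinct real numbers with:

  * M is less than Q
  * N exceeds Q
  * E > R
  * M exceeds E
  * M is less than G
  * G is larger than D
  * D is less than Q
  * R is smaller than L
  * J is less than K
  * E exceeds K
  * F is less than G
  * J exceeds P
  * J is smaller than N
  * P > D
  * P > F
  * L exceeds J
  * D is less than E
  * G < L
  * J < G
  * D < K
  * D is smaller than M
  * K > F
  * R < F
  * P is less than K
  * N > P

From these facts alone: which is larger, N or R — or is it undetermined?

N

Link the given pairs in sequence: R < F; F < P; P < J; J < K; K < E; E < M; M < Q; Q < N.
Together: R < F < P < J < K < E < M < Q < N.
So N is larger.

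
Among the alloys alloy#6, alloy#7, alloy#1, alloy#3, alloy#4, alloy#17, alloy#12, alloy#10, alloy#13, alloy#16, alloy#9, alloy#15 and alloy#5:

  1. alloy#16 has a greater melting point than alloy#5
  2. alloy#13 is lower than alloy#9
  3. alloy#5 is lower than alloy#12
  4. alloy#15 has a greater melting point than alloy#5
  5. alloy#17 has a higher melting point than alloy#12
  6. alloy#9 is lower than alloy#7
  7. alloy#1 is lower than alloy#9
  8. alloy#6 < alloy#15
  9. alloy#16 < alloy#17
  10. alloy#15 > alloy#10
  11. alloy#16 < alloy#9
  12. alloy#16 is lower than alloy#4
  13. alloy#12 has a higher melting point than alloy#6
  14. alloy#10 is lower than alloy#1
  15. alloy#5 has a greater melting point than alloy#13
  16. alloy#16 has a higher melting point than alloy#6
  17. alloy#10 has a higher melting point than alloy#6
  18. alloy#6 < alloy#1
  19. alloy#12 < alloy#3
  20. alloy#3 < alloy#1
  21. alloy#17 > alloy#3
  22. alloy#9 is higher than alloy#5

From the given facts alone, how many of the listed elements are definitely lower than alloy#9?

Directly below alloy#9: alloy#13, alloy#5, alloy#16, alloy#1.
One step further: alloy#6, alloy#3, alloy#10 (7 so far).
One step further: alloy#12 (8 so far).
No other element is forced below alloy#9 by the given relations, so the count is 8.

8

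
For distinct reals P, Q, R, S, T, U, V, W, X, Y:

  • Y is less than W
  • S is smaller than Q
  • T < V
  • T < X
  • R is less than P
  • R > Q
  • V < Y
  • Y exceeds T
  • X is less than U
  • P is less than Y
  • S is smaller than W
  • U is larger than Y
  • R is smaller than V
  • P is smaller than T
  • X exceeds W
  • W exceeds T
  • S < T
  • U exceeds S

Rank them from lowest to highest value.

S < Q < R < P < T < V < Y < W < X < U

Each adjacent pair is fixed by a given relation: S < Q; Q < R; R < P; P < T; T < V; V < Y; Y < W; W < X; X < U. Chaining them end to end gives the full order.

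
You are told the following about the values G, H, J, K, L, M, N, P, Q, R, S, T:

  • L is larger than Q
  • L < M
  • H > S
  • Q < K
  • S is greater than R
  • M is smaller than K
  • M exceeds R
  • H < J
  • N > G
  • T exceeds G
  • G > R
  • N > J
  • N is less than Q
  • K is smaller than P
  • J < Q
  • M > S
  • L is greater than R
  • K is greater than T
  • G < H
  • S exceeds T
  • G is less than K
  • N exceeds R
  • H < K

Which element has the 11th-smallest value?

The consecutive relations fix a unique order: R < G < T < S < H < J < N < Q < L < M < K < P.
The 11th smallest is K.

K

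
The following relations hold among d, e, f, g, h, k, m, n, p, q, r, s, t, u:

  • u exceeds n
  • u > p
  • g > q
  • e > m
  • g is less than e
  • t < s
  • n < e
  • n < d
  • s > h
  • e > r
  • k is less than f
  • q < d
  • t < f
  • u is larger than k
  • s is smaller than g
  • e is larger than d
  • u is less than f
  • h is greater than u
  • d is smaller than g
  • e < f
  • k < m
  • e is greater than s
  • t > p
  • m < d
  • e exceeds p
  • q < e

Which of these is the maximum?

Chaining downward from f: directly below it, k, u, t, e; then q, p, n, r, m, s, d, g; then h.
That covers every other element, and nothing is given above f, so f is the maximum.

f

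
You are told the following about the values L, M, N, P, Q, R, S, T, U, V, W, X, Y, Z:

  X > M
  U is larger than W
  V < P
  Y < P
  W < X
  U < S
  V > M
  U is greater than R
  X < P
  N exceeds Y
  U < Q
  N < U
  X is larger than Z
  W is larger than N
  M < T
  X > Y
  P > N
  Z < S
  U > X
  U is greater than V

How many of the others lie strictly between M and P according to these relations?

Chaining upward from M reaches: V, T, X, U, Q, S.
Chaining downward from P reaches: Z, Y, V, N, W, X.
Strictly between M and P are those in both lists: V, X — 2 elements.

2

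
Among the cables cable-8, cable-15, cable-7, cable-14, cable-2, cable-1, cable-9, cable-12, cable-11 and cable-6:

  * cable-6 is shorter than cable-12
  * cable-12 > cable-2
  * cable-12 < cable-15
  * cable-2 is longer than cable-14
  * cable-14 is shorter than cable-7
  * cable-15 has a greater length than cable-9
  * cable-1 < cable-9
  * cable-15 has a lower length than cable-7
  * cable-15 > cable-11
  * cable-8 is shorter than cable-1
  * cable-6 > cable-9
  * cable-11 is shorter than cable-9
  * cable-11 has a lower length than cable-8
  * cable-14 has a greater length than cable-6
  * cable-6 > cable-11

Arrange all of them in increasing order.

Each adjacent pair is fixed by a given relation: cable-11 < cable-8; cable-8 < cable-1; cable-1 < cable-9; cable-9 < cable-6; cable-6 < cable-14; cable-14 < cable-2; cable-2 < cable-12; cable-12 < cable-15; cable-15 < cable-7. Chaining them end to end gives the full order.

cable-11 < cable-8 < cable-1 < cable-9 < cable-6 < cable-14 < cable-2 < cable-12 < cable-15 < cable-7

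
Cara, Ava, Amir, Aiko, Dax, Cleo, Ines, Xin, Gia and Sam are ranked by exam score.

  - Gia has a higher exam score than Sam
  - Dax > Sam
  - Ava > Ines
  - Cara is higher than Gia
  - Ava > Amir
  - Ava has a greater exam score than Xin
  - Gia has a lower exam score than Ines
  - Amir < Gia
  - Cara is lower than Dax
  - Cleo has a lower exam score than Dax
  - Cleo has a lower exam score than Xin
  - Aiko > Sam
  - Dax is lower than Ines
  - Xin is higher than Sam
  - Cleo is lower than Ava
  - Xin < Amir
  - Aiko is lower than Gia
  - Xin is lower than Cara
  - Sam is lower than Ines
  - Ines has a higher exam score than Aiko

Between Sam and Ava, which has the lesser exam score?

Sam

Sam < Xin and Xin < Amir give Sam < Amir.
With Amir < Gia: Sam < Xin < Amir < Gia.
Then Gia < Cara extends the chain to Cara.
Then Cara < Dax extends the chain to Dax.
With Dax < Ines: Sam < Xin < Amir < Gia < Cara < Dax < Ines.
Then Ines < Ava extends the chain to Ava.
So Sam < Ava; Sam is the lower of the two.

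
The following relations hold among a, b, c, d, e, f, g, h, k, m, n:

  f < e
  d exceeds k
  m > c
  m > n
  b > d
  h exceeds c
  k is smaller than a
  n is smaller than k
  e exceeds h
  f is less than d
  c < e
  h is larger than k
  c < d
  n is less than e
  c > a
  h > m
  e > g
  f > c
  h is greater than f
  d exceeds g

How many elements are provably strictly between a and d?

2

The relations place a below d. An element lies strictly between them when it is forced above a and also forced below d.
Above a: {c, m, f, h, e, b}. Below d: {n, g, k, c, f}.
Intersection: {c, f} — 2.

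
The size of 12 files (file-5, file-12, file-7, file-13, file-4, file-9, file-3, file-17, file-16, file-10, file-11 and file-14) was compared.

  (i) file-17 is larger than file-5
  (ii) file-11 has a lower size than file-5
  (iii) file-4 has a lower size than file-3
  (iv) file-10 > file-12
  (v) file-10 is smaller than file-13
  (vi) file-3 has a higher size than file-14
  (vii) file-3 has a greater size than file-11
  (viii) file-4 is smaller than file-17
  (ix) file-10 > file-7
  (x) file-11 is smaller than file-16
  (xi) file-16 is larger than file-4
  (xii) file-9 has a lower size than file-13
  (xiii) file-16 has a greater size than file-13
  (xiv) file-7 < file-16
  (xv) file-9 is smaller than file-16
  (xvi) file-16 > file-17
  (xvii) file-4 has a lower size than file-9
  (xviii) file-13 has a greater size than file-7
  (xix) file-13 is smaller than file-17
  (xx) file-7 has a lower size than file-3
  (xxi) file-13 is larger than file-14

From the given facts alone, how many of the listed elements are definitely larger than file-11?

Directly above file-11: file-5, file-3, file-16.
One step further: file-17 (4 so far).
Nothing else is reachable above file-11; 4 in all.

4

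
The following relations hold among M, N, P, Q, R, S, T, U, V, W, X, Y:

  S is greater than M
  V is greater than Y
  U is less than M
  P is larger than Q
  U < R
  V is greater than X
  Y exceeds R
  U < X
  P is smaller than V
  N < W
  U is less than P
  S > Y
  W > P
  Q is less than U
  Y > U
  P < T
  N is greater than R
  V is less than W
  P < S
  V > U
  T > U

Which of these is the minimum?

U is not least since Q < U; M is not least since U < M; X is not least since U < X; R is not least since U < R; P is not least since Q < P; N is not least since R < N; Y is not least since R < Y; V is not least since U < V; T is not least since U < T; S is not least since P < S; W is not least since N < W.
Only Q has nothing below it, so Q is the minimum.

Q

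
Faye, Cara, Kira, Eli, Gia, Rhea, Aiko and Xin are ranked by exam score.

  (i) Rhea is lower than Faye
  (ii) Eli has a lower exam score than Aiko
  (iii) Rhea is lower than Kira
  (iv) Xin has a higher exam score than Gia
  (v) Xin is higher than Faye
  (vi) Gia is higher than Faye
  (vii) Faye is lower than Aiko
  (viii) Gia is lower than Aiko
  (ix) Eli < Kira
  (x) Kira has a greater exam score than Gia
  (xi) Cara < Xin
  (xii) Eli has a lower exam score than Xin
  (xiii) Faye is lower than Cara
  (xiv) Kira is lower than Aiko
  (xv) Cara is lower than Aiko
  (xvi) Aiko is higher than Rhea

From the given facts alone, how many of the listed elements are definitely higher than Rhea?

The elements the relations force above Rhea are Faye, Gia, Cara, Kira, Xin, Aiko — no chain reaches any other.
That is 6.

6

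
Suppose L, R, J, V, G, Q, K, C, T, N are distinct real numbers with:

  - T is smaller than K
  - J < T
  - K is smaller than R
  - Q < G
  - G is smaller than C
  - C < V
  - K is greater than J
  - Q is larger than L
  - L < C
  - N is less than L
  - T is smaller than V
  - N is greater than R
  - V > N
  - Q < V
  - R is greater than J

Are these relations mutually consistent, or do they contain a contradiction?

consistent

The single ordering J < T < K < R < N < L < Q < G < C < V satisfies every listed relation, so no contradiction arises.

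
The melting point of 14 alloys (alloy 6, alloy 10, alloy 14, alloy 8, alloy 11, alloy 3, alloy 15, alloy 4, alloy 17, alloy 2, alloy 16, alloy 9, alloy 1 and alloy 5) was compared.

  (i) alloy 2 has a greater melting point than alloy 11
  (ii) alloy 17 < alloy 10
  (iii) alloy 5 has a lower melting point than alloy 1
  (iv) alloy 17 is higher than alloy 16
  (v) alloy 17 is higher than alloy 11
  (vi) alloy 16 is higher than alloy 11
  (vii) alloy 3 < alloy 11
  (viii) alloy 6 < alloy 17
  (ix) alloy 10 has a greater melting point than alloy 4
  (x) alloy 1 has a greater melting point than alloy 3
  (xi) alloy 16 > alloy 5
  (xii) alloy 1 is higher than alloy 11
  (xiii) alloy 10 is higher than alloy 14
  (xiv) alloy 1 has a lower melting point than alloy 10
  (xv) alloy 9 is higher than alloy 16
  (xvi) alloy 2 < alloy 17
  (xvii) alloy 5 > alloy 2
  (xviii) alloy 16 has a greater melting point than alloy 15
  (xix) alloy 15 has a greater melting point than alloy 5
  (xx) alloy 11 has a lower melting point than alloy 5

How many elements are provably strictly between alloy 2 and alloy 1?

1

Chaining upward from alloy 2 reaches: alloy 5, alloy 15, alloy 16, alloy 17, alloy 9, alloy 10.
Chaining downward from alloy 1 reaches: alloy 3, alloy 11, alloy 5.
Strictly between alloy 2 and alloy 1 are those in both lists: alloy 5 — 1 element.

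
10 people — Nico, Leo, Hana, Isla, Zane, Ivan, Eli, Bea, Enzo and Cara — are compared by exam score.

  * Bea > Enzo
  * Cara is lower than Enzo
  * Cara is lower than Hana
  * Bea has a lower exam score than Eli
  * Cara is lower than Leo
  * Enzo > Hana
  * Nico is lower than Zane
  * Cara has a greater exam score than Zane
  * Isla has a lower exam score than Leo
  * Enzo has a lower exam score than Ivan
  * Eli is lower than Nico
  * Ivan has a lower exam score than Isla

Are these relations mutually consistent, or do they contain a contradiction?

We have Enzo < Bea stated directly, yet also Bea < Eli < Nico < Zane < Cara < Hana < Enzo by chaining the others — so Bea < Enzo. Contradiction.

inconsistent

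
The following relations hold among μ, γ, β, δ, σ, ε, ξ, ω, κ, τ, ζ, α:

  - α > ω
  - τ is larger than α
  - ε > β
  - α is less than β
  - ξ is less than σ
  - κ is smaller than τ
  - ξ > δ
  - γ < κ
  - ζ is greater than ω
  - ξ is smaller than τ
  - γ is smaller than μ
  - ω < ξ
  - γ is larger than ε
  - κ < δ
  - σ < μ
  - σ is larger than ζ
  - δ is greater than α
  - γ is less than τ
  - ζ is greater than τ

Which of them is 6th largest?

δ

Chaining the given pairs: ω < α < β < ε < γ < κ < δ < ξ < τ < ζ < σ < μ.
Counting 6 from the largest end gives δ.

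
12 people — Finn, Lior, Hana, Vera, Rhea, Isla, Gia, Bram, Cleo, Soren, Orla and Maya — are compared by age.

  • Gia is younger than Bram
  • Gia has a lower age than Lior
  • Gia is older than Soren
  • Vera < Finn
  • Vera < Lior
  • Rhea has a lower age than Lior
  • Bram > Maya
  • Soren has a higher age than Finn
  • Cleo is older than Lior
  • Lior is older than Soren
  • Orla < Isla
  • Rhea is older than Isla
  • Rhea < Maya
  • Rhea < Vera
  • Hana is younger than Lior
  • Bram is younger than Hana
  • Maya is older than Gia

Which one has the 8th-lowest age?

Maya

The consecutive relations fix a unique order: Orla < Isla < Rhea < Vera < Finn < Soren < Gia < Maya < Bram < Hana < Lior < Cleo.
Counting 8 from the smallest end gives Maya.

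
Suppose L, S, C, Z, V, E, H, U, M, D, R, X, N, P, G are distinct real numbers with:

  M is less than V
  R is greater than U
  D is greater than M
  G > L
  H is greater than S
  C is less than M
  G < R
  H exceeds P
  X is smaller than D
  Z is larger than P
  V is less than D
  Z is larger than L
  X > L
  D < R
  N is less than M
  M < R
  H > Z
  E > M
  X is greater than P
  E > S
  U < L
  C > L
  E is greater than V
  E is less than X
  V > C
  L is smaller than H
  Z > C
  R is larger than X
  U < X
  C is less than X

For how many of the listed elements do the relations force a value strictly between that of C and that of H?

1

The relations place C below H. An element lies strictly between them when it is forced above C and also forced below H.
Above C: {M, V, E, Z, X, D, R}. Below H: {U, P, L, S, Z}.
Intersection: {Z} — 1.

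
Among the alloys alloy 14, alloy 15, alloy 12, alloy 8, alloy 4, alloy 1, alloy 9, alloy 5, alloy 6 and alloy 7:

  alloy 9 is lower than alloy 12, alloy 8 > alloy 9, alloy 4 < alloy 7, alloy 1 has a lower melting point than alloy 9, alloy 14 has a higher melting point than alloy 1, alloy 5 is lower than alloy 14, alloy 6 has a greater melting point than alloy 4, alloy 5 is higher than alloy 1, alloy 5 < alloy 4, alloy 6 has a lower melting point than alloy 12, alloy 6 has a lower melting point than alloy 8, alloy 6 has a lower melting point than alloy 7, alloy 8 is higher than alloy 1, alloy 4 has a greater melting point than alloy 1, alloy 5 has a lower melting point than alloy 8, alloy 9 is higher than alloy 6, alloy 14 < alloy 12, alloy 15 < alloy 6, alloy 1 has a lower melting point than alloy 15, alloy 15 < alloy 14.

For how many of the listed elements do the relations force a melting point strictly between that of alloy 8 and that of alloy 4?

2

The relations place alloy 4 below alloy 8. An element lies strictly between them when it is forced above alloy 4 and also forced below alloy 8.
Above alloy 4: {alloy 6, alloy 9, alloy 7, alloy 12}. Below alloy 8: {alloy 1, alloy 5, alloy 15, alloy 6, alloy 9}.
Intersection: {alloy 6, alloy 9} — 2.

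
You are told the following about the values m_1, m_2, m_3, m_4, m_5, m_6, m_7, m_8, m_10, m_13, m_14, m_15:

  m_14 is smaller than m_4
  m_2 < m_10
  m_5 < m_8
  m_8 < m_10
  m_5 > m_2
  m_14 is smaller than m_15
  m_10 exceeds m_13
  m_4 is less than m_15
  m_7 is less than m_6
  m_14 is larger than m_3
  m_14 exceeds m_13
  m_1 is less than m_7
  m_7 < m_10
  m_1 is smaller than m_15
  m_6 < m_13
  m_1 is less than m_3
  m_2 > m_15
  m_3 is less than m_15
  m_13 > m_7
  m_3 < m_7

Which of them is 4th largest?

The consecutive relations fix a unique order: m_1 < m_3 < m_7 < m_6 < m_13 < m_14 < m_4 < m_15 < m_2 < m_5 < m_8 < m_10.
Counting 4 from the largest end gives m_2.

m_2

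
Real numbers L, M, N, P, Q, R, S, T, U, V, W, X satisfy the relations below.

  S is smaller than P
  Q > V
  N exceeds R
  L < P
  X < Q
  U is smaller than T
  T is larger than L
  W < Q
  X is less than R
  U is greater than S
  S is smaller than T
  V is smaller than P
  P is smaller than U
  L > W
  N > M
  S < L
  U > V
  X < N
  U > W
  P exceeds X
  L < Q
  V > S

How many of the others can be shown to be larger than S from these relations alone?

6

Directly above S: L, V, P, U, T.
One step further: Q (6 so far).
No other element is forced above S by the given relations, so the count is 6.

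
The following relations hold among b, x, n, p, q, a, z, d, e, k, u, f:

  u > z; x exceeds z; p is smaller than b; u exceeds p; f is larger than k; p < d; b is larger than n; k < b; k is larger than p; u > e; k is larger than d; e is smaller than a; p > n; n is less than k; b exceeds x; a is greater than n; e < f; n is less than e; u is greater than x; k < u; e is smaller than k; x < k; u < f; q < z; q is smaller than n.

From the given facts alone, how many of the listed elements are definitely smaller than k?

Directly below k: n, e, x, p, d.
One step further: q, z (7 so far).
No other element is forced below k by the given relations, so the count is 7.

7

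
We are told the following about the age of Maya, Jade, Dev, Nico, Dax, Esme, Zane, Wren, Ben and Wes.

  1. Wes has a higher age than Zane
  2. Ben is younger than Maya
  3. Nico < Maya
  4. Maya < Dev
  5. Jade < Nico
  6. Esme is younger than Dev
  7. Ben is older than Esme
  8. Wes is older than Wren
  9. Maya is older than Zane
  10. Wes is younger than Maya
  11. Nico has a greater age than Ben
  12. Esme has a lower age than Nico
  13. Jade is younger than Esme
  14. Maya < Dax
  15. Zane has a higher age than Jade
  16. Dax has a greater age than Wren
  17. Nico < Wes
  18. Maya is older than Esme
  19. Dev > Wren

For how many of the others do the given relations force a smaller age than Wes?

6

Directly below Wes: Nico, Wren, Zane.
One step further: Jade, Esme, Ben (6 so far).
Nothing else is reachable below Wes; 6 in all.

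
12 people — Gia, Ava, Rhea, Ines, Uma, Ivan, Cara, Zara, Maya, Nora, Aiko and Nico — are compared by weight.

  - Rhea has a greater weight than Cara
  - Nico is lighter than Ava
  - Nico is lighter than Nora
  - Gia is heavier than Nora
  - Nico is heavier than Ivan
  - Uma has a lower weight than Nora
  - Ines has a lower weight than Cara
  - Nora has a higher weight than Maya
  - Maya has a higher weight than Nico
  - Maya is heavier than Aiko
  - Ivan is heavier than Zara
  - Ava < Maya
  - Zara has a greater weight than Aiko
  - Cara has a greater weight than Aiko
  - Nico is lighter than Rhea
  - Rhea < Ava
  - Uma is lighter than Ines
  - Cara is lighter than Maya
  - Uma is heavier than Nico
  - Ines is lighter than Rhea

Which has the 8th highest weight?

Chaining the given pairs: Aiko < Zara < Ivan < Nico < Uma < Ines < Cara < Rhea < Ava < Maya < Nora < Gia.
Counting 8 from the largest end gives Uma.

Uma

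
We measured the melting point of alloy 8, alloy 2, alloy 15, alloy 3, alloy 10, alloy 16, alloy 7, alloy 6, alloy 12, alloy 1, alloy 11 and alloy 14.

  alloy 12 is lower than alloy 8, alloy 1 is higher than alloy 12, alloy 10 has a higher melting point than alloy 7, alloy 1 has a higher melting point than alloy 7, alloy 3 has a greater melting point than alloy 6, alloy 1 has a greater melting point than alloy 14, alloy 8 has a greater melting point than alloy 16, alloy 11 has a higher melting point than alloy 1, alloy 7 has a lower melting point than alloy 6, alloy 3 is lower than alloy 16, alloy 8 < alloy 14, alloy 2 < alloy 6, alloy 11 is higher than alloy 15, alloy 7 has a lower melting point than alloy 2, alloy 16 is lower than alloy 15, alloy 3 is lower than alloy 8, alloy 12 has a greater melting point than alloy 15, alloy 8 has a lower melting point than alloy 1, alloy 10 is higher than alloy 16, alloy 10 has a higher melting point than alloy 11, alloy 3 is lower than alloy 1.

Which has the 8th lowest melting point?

alloy 8

The consecutive relations fix a unique order: alloy 7 < alloy 2 < alloy 6 < alloy 3 < alloy 16 < alloy 15 < alloy 12 < alloy 8 < alloy 14 < alloy 1 < alloy 11 < alloy 10.
Counting 8 from the smallest end gives alloy 8.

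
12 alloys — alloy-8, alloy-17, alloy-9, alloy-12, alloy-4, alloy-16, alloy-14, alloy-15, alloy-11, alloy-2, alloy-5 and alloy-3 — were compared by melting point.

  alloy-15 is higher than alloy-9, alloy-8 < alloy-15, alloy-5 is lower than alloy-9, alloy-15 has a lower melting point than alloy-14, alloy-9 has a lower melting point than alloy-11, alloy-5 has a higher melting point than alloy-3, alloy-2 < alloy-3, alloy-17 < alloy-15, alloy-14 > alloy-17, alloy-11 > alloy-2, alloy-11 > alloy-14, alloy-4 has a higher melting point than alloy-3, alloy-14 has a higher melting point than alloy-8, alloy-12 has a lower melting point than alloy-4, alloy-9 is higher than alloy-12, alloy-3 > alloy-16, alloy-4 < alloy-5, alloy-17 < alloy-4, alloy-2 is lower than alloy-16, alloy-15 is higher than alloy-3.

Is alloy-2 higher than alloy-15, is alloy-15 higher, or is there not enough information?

alloy-15

Chaining the given relations: alloy-2 < alloy-16 < alloy-3 < alloy-4 < alloy-5 < alloy-9 < alloy-15.
So alloy-15 is higher.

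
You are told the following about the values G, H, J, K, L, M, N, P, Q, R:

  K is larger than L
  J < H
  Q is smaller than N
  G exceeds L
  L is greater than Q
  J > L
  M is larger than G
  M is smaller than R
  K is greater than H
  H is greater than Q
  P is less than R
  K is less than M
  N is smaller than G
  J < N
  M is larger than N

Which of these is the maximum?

R

Q is not greatest since Q < L; L is not greatest since L < J; J is not greatest since J < N; H is not greatest since H < K; N is not greatest since N < G; K is not greatest since K < M; G is not greatest since G < M; M is not greatest since M < R; P is not greatest since P < R.
Only R has nothing above it, so R is the maximum.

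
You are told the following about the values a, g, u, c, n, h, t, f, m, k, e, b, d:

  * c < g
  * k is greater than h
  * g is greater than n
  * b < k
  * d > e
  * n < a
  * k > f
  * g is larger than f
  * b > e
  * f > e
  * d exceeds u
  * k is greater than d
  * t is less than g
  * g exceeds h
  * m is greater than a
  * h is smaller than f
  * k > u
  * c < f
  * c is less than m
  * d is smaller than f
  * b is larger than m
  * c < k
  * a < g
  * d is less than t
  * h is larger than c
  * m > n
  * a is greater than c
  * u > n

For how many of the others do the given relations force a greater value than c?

7

From c the given relations immediately reach a, m, h, f, g, k.
From those, b — 7 in total.
Nothing else is reachable above c; 7 in all.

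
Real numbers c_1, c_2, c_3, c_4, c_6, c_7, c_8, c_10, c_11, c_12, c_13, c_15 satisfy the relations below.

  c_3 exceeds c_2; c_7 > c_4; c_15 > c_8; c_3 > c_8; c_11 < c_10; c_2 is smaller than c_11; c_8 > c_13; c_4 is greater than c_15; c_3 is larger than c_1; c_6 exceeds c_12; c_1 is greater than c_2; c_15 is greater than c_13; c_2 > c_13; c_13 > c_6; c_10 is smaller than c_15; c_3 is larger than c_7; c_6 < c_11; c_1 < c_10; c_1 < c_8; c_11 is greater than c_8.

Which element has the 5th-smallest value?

c_1

The consecutive relations fix a unique order: c_12 < c_6 < c_13 < c_2 < c_1 < c_8 < c_11 < c_10 < c_15 < c_4 < c_7 < c_3.
Counting 5 from the smallest end gives c_1.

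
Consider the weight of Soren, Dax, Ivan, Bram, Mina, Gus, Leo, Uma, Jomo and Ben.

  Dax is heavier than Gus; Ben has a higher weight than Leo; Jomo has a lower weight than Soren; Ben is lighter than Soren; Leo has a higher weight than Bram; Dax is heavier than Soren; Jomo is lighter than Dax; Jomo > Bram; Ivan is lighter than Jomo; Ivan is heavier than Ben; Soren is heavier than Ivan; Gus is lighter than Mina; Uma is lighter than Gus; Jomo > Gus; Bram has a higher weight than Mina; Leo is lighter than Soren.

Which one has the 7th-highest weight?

Bram

The consecutive relations fix a unique order: Uma < Gus < Mina < Bram < Leo < Ben < Ivan < Jomo < Soren < Dax.
The 7th largest is Bram.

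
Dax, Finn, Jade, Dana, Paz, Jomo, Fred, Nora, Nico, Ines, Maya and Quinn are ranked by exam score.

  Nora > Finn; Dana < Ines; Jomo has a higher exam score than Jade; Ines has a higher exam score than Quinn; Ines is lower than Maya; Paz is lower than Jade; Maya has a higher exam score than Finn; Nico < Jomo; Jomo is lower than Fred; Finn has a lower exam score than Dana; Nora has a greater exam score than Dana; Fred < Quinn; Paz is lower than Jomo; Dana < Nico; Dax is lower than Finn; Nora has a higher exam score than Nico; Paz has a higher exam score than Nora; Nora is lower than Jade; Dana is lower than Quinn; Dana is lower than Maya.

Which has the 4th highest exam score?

Piecing the relations together gives one ordering: Dax < Finn < Dana < Nico < Nora < Paz < Jade < Jomo < Fred < Quinn < Ines < Maya.
Counting 4 from the largest end gives Fred.

Fred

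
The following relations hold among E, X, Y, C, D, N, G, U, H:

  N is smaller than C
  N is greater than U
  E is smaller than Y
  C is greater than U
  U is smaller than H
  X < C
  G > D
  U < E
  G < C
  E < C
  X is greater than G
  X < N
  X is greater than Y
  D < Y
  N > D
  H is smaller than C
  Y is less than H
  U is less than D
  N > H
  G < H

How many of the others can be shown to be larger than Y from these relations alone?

Directly above Y: X, H.
One step further: N, C (4 so far).
No other element is forced above Y by the given relations, so the count is 4.

4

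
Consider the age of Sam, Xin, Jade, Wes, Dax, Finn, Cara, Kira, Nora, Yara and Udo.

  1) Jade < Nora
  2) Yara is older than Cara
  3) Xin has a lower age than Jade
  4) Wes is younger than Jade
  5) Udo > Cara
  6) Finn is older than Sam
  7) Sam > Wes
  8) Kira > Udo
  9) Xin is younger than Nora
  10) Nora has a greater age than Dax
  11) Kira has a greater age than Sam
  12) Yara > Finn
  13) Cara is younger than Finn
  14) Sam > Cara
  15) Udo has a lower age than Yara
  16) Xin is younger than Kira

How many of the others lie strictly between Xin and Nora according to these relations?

Chaining upward from Xin reaches: Jade, Kira.
Chaining downward from Nora reaches: Wes, Dax, Jade.
Strictly between Xin and Nora are those in both lists: Jade — 1 element.

1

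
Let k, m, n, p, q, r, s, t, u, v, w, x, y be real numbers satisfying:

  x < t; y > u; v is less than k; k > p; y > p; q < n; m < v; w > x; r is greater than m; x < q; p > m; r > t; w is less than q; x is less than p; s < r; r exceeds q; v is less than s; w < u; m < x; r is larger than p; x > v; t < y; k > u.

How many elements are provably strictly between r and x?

4

Chaining upward from x reaches: p, w, u, q, t, n, k, y.
Chaining downward from r reaches: m, v, s, p, w, q, t.
Strictly between x and r are those in both lists: p, w, q, t — 4 elements.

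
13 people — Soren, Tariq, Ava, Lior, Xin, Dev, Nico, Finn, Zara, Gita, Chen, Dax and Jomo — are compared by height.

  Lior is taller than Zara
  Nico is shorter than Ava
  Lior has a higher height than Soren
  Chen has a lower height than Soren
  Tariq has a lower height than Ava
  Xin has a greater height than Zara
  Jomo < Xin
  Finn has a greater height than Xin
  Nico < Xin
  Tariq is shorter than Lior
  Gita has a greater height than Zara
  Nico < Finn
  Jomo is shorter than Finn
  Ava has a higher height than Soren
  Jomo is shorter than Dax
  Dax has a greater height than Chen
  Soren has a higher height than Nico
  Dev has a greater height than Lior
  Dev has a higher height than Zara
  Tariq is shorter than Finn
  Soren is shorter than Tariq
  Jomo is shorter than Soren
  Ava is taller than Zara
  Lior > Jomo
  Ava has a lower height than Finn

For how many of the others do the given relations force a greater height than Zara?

The elements the relations force above Zara are Gita, Xin, Ava, Finn, Lior, Dev — no chain reaches any other.
That is 6.

6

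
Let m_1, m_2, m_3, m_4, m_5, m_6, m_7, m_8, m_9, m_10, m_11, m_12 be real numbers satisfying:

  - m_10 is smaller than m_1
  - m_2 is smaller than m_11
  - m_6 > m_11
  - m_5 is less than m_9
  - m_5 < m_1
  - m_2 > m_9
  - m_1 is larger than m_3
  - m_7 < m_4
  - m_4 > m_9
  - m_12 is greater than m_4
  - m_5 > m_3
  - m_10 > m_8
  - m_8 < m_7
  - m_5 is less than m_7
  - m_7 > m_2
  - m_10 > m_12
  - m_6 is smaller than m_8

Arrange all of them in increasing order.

m_3 < m_5 < m_9 < m_2 < m_11 < m_6 < m_8 < m_7 < m_4 < m_12 < m_10 < m_1

Nothing is placed below m_3, so it is least; from there m_3 < m_5; m_5 < m_9; m_9 < m_2; m_2 < m_11; m_11 < m_6; m_6 < m_8; m_8 < m_7; m_7 < m_4; m_4 < m_12; m_12 < m_10; m_10 < m_1, each given directly.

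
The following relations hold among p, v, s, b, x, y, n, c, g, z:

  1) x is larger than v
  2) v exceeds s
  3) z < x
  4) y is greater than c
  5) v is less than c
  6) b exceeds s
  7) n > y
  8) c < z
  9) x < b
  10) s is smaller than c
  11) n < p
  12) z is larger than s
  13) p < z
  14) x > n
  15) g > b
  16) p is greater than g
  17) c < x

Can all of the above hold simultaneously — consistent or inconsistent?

Chaining the given relations yields p < z < x < b < g, so p < g. But one relation states g < p. These cannot both hold.

inconsistent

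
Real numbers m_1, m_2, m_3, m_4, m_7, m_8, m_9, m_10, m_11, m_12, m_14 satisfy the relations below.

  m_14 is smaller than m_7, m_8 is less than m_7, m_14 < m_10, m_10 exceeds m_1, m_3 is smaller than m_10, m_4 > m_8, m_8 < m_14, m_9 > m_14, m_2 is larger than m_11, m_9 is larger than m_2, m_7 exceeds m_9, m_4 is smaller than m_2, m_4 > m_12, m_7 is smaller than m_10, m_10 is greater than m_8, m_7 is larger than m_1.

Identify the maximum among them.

m_10

m_12 is not greatest since m_12 < m_4; m_8 is not greatest since m_8 < m_4; m_4 is not greatest since m_4 < m_2; m_11 is not greatest since m_11 < m_2; m_14 is not greatest since m_14 < m_10; m_3 is not greatest since m_3 < m_10; m_1 is not greatest since m_1 < m_10; m_2 is not greatest since m_2 < m_9; m_9 is not greatest since m_9 < m_7; m_7 is not greatest since m_7 < m_10.
Only m_10 has nothing above it, so m_10 is the maximum.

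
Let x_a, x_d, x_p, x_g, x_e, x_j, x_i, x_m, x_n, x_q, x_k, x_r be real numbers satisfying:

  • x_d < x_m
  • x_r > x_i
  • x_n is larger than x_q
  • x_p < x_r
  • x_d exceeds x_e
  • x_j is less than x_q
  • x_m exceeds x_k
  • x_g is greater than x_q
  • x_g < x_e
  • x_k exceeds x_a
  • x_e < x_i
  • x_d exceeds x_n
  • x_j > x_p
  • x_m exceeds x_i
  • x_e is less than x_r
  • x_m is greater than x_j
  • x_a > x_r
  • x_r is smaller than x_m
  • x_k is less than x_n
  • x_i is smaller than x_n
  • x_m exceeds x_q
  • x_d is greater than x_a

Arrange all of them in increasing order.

Nothing is placed below x_p, so it is least; from there x_p < x_j; x_j < x_q; x_q < x_g; x_g < x_e; x_e < x_i; x_i < x_r; x_r < x_a; x_a < x_k; x_k < x_n; x_n < x_d; x_d < x_m, each given directly.

x_p < x_j < x_q < x_g < x_e < x_i < x_r < x_a < x_k < x_n < x_d < x_m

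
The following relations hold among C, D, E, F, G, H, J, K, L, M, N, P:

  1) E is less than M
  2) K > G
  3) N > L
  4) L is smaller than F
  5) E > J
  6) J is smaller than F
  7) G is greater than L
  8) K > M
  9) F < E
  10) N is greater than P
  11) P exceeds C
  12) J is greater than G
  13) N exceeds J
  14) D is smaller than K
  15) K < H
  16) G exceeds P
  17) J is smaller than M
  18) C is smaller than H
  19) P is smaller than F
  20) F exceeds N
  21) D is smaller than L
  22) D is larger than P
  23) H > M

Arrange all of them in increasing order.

The consecutive links are each given: C < P; P < D; D < L; L < G; G < J; J < N; N < F; F < E; E < M; M < K; K < H.

C < P < D < L < G < J < N < F < E < M < K < H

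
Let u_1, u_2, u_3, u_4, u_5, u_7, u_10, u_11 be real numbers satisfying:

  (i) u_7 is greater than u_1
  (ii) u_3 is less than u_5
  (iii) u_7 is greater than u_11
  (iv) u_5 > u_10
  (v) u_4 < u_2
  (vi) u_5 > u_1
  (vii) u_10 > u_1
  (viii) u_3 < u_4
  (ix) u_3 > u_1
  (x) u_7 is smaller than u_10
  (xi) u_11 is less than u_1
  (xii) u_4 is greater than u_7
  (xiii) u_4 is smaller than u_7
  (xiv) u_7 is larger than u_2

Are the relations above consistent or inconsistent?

inconsistent

We have u_7 < u_4 stated directly, yet also u_4 < u_2 < u_7 by chaining the others — so u_4 < u_7. Contradiction.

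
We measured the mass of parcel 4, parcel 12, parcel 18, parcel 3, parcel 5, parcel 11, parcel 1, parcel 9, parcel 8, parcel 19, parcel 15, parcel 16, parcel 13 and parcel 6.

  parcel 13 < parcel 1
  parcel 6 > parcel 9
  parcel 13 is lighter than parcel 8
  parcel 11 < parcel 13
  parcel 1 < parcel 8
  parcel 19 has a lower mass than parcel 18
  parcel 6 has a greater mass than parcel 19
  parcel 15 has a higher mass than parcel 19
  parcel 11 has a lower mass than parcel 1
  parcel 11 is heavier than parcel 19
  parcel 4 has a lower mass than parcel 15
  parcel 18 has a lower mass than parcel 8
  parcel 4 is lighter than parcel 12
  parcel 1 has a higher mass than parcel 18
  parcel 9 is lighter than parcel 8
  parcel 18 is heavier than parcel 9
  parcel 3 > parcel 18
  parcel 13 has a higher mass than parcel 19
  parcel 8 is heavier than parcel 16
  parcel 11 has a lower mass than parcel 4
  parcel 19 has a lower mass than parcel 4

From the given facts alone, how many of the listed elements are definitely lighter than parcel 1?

From parcel 1 the given relations immediately reach parcel 11, parcel 18, parcel 13.
From those, parcel 19, parcel 9 — 5 in total.
No other element is forced below parcel 1 by the given relations, so the count is 5.

5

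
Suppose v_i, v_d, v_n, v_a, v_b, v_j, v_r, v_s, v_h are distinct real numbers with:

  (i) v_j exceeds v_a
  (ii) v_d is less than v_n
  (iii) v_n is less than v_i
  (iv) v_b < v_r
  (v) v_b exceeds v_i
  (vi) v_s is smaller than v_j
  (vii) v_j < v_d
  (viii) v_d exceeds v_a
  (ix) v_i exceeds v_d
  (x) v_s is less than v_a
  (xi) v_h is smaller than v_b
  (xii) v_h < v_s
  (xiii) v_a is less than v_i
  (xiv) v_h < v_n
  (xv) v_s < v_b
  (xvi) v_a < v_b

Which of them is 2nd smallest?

v_s

Piecing the relations together gives one ordering: v_h < v_s < v_a < v_j < v_d < v_n < v_i < v_b < v_r.
The 2nd smallest is v_s.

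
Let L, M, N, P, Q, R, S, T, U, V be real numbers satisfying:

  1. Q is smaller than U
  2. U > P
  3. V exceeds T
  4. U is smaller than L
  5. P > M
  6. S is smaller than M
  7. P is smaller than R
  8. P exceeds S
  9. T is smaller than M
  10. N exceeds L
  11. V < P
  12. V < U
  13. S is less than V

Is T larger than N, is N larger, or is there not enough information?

N

Chaining the given relations: T < V < P < U < L < N.
So N is larger.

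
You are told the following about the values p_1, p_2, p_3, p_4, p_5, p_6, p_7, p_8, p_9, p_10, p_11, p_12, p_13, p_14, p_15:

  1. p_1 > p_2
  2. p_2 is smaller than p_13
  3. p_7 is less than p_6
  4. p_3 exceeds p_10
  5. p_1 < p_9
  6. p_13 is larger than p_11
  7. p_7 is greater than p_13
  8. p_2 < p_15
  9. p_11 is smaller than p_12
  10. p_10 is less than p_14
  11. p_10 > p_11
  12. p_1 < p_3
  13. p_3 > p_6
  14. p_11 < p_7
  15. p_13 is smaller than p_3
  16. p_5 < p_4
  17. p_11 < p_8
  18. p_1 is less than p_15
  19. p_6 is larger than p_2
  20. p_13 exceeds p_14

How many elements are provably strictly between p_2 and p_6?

Chaining upward from p_2 reaches: p_1, p_13, p_7, p_15, p_9, p_3.
Chaining downward from p_6 reaches: p_11, p_10, p_14, p_13, p_7.
Strictly between p_2 and p_6 are those in both lists: p_13, p_7 — 2 elements.

2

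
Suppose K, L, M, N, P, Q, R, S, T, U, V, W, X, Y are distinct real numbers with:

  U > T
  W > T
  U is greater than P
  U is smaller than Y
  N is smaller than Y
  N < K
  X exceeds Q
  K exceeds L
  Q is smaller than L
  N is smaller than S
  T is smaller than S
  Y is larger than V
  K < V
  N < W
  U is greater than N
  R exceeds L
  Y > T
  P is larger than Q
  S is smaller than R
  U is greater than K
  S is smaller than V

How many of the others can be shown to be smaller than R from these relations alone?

5

The elements the relations force below R are T, N, S, Q, L — no chain reaches any other.
That is 5.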